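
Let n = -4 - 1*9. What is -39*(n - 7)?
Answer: 780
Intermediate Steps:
n = -13 (n = -4 - 9 = -13)
-39*(n - 7) = -39*(-13 - 7) = -39*(-20) = 780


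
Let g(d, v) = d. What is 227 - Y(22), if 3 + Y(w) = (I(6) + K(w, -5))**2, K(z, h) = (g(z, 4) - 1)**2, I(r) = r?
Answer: -199579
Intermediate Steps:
K(z, h) = (-1 + z)**2 (K(z, h) = (z - 1)**2 = (-1 + z)**2)
Y(w) = -3 + (6 + (-1 + w)**2)**2
227 - Y(22) = 227 - (-3 + (6 + (-1 + 22)**2)**2) = 227 - (-3 + (6 + 21**2)**2) = 227 - (-3 + (6 + 441)**2) = 227 - (-3 + 447**2) = 227 - (-3 + 199809) = 227 - 1*199806 = 227 - 199806 = -199579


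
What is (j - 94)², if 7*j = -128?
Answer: 617796/49 ≈ 12608.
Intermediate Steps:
j = -128/7 (j = (⅐)*(-128) = -128/7 ≈ -18.286)
(j - 94)² = (-128/7 - 94)² = (-786/7)² = 617796/49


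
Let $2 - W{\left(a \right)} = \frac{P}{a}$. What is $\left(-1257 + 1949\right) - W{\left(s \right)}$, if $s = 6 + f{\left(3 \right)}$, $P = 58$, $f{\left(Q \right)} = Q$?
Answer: $\frac{6268}{9} \approx 696.44$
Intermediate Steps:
$s = 9$ ($s = 6 + 3 = 9$)
$W{\left(a \right)} = 2 - \frac{58}{a}$
$\left(-1257 + 1949\right) - W{\left(s \right)} = \left(-1257 + 1949\right) - \left(2 - \frac{58}{9}\right) = 692 - \left(2 - \frac{58}{9}\right) = 692 - - \frac{40}{9} = 692 + \frac{40}{9} = \frac{6268}{9}$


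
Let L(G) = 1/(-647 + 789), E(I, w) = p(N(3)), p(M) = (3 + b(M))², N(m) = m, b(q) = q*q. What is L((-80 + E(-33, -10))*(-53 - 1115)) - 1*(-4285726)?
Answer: 608573093/142 ≈ 4.2857e+6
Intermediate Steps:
b(q) = q²
p(M) = (3 + M²)²
E(I, w) = 144 (E(I, w) = (3 + 3²)² = (3 + 9)² = 12² = 144)
L(G) = 1/142
L((-80 + E(-33, -10))*(-53 - 1115)) - 1*(-4285726) = 1/142 - 1*(-4285726) = 1/142 + 4285726 = 608573093/142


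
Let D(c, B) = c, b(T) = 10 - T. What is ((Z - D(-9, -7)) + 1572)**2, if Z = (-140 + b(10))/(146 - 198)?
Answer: 423865744/169 ≈ 2.5081e+6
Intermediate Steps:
Z = 35/13 (Z = (-140 + (10 - 1*10))/(146 - 198) = (-140 + (10 - 10))/(-52) = (-140 + 0)*(-1/52) = -140*(-1/52) = 35/13 ≈ 2.6923)
((Z - D(-9, -7)) + 1572)**2 = ((35/13 - 1*(-9)) + 1572)**2 = ((35/13 + 9) + 1572)**2 = (152/13 + 1572)**2 = (20588/13)**2 = 423865744/169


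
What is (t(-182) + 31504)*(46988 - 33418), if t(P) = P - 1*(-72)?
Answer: 426016580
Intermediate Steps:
t(P) = 72 + P (t(P) = P + 72 = 72 + P)
(t(-182) + 31504)*(46988 - 33418) = ((72 - 182) + 31504)*(46988 - 33418) = (-110 + 31504)*13570 = 31394*13570 = 426016580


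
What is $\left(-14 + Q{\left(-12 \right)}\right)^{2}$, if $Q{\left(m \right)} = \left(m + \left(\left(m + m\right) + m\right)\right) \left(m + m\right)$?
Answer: $1295044$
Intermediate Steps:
$Q{\left(m \right)} = 8 m^{2}$ ($Q{\left(m \right)} = \left(m + \left(2 m + m\right)\right) 2 m = \left(m + 3 m\right) 2 m = 4 m 2 m = 8 m^{2}$)
$\left(-14 + Q{\left(-12 \right)}\right)^{2} = \left(-14 + 8 \left(-12\right)^{2}\right)^{2} = \left(-14 + 8 \cdot 144\right)^{2} = \left(-14 + 1152\right)^{2} = 1138^{2} = 1295044$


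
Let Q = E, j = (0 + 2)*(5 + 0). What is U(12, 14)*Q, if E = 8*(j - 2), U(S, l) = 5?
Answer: 320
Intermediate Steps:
j = 10 (j = 2*5 = 10)
E = 64 (E = 8*(10 - 2) = 8*8 = 64)
Q = 64
U(12, 14)*Q = 5*64 = 320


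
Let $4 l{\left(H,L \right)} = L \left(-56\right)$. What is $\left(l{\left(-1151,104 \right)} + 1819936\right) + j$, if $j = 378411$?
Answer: $2196891$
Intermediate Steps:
$l{\left(H,L \right)} = - 14 L$ ($l{\left(H,L \right)} = \frac{L \left(-56\right)}{4} = \frac{\left(-56\right) L}{4} = - 14 L$)
$\left(l{\left(-1151,104 \right)} + 1819936\right) + j = \left(\left(-14\right) 104 + 1819936\right) + 378411 = \left(-1456 + 1819936\right) + 378411 = 1818480 + 378411 = 2196891$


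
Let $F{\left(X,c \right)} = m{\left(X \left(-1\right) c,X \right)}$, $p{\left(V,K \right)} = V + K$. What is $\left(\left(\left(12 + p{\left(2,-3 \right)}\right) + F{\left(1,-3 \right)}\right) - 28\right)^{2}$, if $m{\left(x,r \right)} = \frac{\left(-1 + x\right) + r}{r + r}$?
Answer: $\frac{961}{4} \approx 240.25$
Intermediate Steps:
$p{\left(V,K \right)} = K + V$
$m{\left(x,r \right)} = \frac{-1 + r + x}{2 r}$
$F{\left(X,c \right)} = \frac{-1 + X - X c}{2 X}$ ($F{\left(X,c \right)} = \frac{-1 + X + X \left(-1\right) c}{2 X} = \frac{-1 + X + - X c}{2 X} = \frac{-1 + X - X c}{2 X}$)
$\left(\left(\left(12 + p{\left(2,-3 \right)}\right) + F{\left(1,-3 \right)}\right) - 28\right)^{2} = \left(\left(\left(12 + \left(-3 + 2\right)\right) + \frac{-1 + 1 - 1 \left(-3\right)}{2 \cdot 1}\right) - 28\right)^{2} = \left(\left(\left(12 - 1\right) + \frac{1}{2} \cdot 1 \left(-1 + 1 + 3\right)\right) - 28\right)^{2} = \left(\left(11 + \frac{1}{2} \cdot 1 \cdot 3\right) - 28\right)^{2} = \left(\left(11 + \frac{3}{2}\right) - 28\right)^{2} = \left(\frac{25}{2} - 28\right)^{2} = \left(- \frac{31}{2}\right)^{2} = \frac{961}{4}$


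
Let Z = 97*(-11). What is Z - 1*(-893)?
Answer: -174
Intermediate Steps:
Z = -1067
Z - 1*(-893) = -1067 - 1*(-893) = -1067 + 893 = -174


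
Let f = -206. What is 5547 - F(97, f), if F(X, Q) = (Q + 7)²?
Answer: -34054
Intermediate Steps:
F(X, Q) = (7 + Q)²
5547 - F(97, f) = 5547 - (7 - 206)² = 5547 - 1*(-199)² = 5547 - 1*39601 = 5547 - 39601 = -34054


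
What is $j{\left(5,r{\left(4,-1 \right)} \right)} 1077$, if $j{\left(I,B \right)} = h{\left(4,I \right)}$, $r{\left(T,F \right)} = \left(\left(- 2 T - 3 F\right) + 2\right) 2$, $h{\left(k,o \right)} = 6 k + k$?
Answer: $30156$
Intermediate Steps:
$h{\left(k,o \right)} = 7 k$
$r{\left(T,F \right)} = 4 - 6 F - 4 T$ ($r{\left(T,F \right)} = \left(\left(- 3 F - 2 T\right) + 2\right) 2 = \left(2 - 3 F - 2 T\right) 2 = 4 - 6 F - 4 T$)
$j{\left(I,B \right)} = 28$ ($j{\left(I,B \right)} = 7 \cdot 4 = 28$)
$j{\left(5,r{\left(4,-1 \right)} \right)} 1077 = 28 \cdot 1077 = 30156$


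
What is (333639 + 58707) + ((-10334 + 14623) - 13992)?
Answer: 382643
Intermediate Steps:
(333639 + 58707) + ((-10334 + 14623) - 13992) = 392346 + (4289 - 13992) = 392346 - 9703 = 382643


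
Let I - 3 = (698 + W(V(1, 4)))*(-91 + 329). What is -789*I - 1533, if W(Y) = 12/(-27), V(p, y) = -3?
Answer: -392976832/3 ≈ -1.3099e+8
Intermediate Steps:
W(Y) = -4/9 (W(Y) = 12*(-1/27) = -4/9)
I = 1494191/9 (I = 3 + (698 - 4/9)*(-91 + 329) = 3 + (6278/9)*238 = 3 + 1494164/9 = 1494191/9 ≈ 1.6602e+5)
-789*I - 1533 = -789*1494191/9 - 1533 = -392972233/3 - 1533 = -392976832/3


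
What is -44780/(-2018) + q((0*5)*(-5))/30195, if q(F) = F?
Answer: 22390/1009 ≈ 22.190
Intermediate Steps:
-44780/(-2018) + q((0*5)*(-5))/30195 = -44780/(-2018) + ((0*5)*(-5))/30195 = -44780*(-1/2018) + (0*(-5))*(1/30195) = 22390/1009 + 0*(1/30195) = 22390/1009 + 0 = 22390/1009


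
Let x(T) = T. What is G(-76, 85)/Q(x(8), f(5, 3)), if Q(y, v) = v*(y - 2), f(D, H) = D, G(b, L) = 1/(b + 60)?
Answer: -1/480 ≈ -0.0020833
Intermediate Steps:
G(b, L) = 1/(60 + b)
Q(y, v) = v*(-2 + y)
G(-76, 85)/Q(x(8), f(5, 3)) = 1/((60 - 76)*((5*(-2 + 8)))) = 1/((-16)*((5*6))) = -1/16/30 = -1/16*1/30 = -1/480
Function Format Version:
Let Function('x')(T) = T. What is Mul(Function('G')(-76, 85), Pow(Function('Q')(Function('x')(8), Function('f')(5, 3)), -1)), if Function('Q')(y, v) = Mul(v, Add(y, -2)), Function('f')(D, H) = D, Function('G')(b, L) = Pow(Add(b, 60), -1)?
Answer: Rational(-1, 480) ≈ -0.0020833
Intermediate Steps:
Function('G')(b, L) = Pow(Add(60, b), -1)
Function('Q')(y, v) = Mul(v, Add(-2, y))
Mul(Function('G')(-76, 85), Pow(Function('Q')(Function('x')(8), Function('f')(5, 3)), -1)) = Mul(Pow(Add(60, -76), -1), Pow(Mul(5, Add(-2, 8)), -1)) = Mul(Pow(-16, -1), Pow(Mul(5, 6), -1)) = Mul(Rational(-1, 16), Pow(30, -1)) = Mul(Rational(-1, 16), Rational(1, 30)) = Rational(-1, 480)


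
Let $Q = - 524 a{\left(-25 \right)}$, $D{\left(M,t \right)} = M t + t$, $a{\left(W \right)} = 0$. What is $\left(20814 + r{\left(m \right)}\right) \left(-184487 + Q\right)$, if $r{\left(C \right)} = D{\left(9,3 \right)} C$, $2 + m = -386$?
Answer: $-1692483738$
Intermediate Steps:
$m = -388$ ($m = -2 - 386 = -388$)
$D{\left(M,t \right)} = t + M t$
$Q = 0$ ($Q = \left(-524\right) 0 = 0$)
$r{\left(C \right)} = 30 C$ ($r{\left(C \right)} = 3 \left(1 + 9\right) C = 3 \cdot 10 C = 30 C$)
$\left(20814 + r{\left(m \right)}\right) \left(-184487 + Q\right) = \left(20814 + 30 \left(-388\right)\right) \left(-184487 + 0\right) = \left(20814 - 11640\right) \left(-184487\right) = 9174 \left(-184487\right) = -1692483738$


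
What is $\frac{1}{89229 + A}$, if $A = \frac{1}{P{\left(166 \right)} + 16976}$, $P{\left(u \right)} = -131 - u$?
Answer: $\frac{16679}{1488250492} \approx 1.1207 \cdot 10^{-5}$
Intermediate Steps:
$A = \frac{1}{16679}$ ($A = \frac{1}{\left(-131 - 166\right) + 16976} = \frac{1}{-297 + 16976} = \frac{1}{16679} \approx 5.9956 \cdot 10^{-5}$)
$\frac{1}{89229 + A} = \frac{1}{89229 + \frac{1}{16679}} = \frac{1}{\frac{1488250492}{16679}} = \frac{16679}{1488250492}$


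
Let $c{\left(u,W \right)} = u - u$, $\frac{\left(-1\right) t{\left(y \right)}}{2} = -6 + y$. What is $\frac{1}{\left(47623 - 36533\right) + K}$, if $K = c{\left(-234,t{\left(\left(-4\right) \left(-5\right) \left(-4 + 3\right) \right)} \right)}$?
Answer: $\frac{1}{11090} \approx 9.0171 \cdot 10^{-5}$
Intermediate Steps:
$t{\left(y \right)} = 12 - 2 y$ ($t{\left(y \right)} = - 2 \left(-6 + y\right) = 12 - 2 y$)
$c{\left(u,W \right)} = 0$
$K = 0$
$\frac{1}{\left(47623 - 36533\right) + K} = \frac{1}{\left(47623 - 36533\right) + 0} = \frac{1}{11090 + 0} = \frac{1}{11090}$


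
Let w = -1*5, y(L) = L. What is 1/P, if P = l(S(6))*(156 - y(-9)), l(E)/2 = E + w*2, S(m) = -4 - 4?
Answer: -1/5940 ≈ -0.00016835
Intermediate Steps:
S(m) = -8
w = -5
l(E) = -20 + 2*E (l(E) = 2*(E - 5*2) = 2*(E - 10) = 2*(-10 + E) = -20 + 2*E)
P = -5940 (P = (-20 + 2*(-8))*(156 - 1*(-9)) = (-20 - 16)*(156 + 9) = -36*165 = -5940)
1/P = 1/(-5940) = -1/5940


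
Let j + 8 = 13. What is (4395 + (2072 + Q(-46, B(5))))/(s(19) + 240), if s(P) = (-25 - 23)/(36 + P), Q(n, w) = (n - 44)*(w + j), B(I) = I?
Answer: 306185/13152 ≈ 23.280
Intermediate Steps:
j = 5 (j = -8 + 13 = 5)
Q(n, w) = (-44 + n)*(5 + w) (Q(n, w) = (n - 44)*(w + 5) = (-44 + n)*(5 + w))
s(P) = -48/(36 + P)
(4395 + (2072 + Q(-46, B(5))))/(s(19) + 240) = (4395 + (2072 + (-220 - 44*5 + 5*(-46) - 46*5)))/(-48/(36 + 19) + 240) = (4395 + (2072 + (-220 - 220 - 230 - 230)))/(-48/55 + 240) = (4395 + (2072 - 900))/(-48*1/55 + 240) = (4395 + 1172)/(-48/55 + 240) = 5567/(13152/55) = 5567*(55/13152) = 306185/13152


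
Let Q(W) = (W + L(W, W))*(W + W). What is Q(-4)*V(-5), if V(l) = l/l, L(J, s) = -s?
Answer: 0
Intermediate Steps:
V(l) = 1
Q(W) = 0 (Q(W) = (W - W)*(W + W) = 0*(2*W) = 0)
Q(-4)*V(-5) = 0*1 = 0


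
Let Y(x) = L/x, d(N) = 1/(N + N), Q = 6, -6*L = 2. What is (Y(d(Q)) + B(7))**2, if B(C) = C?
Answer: 9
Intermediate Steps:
L = -1/3 (L = -1/6*2 = -1/3 ≈ -0.33333)
d(N) = 1/(2*N)
Y(x) = -1/(3*x)
(Y(d(Q)) + B(7))**2 = (-1/(3*((1/2)/6)) + 7)**2 = (-1/(3*((1/2)*(1/6))) + 7)**2 = (-1/(3*1/12) + 7)**2 = (-1/3*12 + 7)**2 = (-4 + 7)**2 = 3**2 = 9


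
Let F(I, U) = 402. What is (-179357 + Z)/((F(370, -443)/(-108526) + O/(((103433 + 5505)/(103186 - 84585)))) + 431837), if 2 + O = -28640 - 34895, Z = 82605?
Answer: -571930358249888/2488588378767509 ≈ -0.22982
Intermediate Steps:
O = -63537 (O = -2 + (-28640 - 34895) = -2 - 63535 = -63537)
(-179357 + Z)/((F(370, -443)/(-108526) + O/(((103433 + 5505)/(103186 - 84585)))) + 431837) = (-179357 + 82605)/((402/(-108526) - 63537*(103186 - 84585)/(103433 + 5505)) + 431837) = -96752/((402*(-1/108526) - 63537/(108938/18601)) + 431837) = -96752/((-201/54263 - 63537/(108938*(1/18601))) + 431837) = -96752/((-201/54263 - 63537/108938/18601) + 431837) = -96752/((-201/54263 - 63537*18601/108938) + 431837) = -96752/((-201/54263 - 1181851737/108938) + 431837) = -96752/(-64130842701369/5911302694 + 431837) = -96752/2488588378767509/5911302694 = -96752*5911302694/2488588378767509 = -571930358249888/2488588378767509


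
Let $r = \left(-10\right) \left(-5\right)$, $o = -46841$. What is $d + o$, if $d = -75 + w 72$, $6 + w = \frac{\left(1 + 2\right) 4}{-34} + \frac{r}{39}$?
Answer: $- \frac{10449124}{221} \approx -47281.0$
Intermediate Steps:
$r = 50$
$w = - \frac{3362}{663}$ ($w = -6 + \left(\frac{\left(1 + 2\right) 4}{-34} + \frac{50}{39}\right) = -6 + \left(3 \cdot 4 \left(- \frac{1}{34}\right) + 50 \cdot \frac{1}{39}\right) = -6 + \left(12 \left(- \frac{1}{34}\right) + \frac{50}{39}\right) = -6 + \left(- \frac{6}{17} + \frac{50}{39}\right) = -6 + \frac{616}{663} = - \frac{3362}{663} \approx -5.0709$)
$d = - \frac{97263}{221}$ ($d = -75 - \frac{80688}{221} = - \frac{97263}{221} \approx -440.1$)
$d + o = - \frac{97263}{221} - 46841 = - \frac{10449124}{221}$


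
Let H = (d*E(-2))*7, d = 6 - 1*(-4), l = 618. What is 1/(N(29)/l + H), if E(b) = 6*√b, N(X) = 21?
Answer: 206/2138774407 - 2546160*I*√2/2138774407 ≈ 9.6317e-8 - 0.0016836*I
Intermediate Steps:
d = 10 (d = 6 + 4 = 10)
H = 420*I*√2 (H = (10*(6*√(-2)))*7 = (10*(6*(I*√2)))*7 = (10*(6*I*√2))*7 = (60*I*√2)*7 = 420*I*√2 ≈ 593.97*I)
1/(N(29)/l + H) = 1/(21/618 + 420*I*√2) = 1/(21*(1/618) + 420*I*√2) = 1/(7/206 + 420*I*√2)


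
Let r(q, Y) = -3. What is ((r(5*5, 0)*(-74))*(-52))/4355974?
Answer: -5772/2177987 ≈ -0.0026502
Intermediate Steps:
((r(5*5, 0)*(-74))*(-52))/4355974 = (-3*(-74)*(-52))/4355974 = (222*(-52))*(1/4355974) = -11544*1/4355974 = -5772/2177987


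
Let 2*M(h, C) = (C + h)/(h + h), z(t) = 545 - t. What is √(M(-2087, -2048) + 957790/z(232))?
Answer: 5*√208953577159617/1306462 ≈ 55.322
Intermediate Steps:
M(h, C) = (C + h)/(4*h) (M(h, C) = ((C + h)/(h + h))/2 = ((C + h)/((2*h)))/2 = ((C + h)*(1/(2*h)))/2 = ((C + h)/(2*h))/2 = (C + h)/(4*h))
√(M(-2087, -2048) + 957790/z(232)) = √((¼)*(-2048 - 2087)/(-2087) + 957790/(545 - 1*232)) = √((¼)*(-1/2087)*(-4135) + 957790/(545 - 232)) = √(4135/8348 + 957790/313) = √(7996925175/2612924) = 5*√208953577159617/1306462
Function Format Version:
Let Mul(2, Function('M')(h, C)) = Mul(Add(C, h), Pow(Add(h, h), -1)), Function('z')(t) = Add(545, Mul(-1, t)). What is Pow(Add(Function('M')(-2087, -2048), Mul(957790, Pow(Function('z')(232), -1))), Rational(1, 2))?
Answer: Mul(Rational(5, 1306462), Pow(208953577159617, Rational(1, 2))) ≈ 55.322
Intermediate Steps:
Function('M')(h, C) = Mul(Rational(1, 4), Pow(h, -1), Add(C, h)) (Function('M')(h, C) = Mul(Rational(1, 2), Mul(Add(C, h), Pow(Add(h, h), -1))) = Mul(Rational(1, 2), Mul(Add(C, h), Pow(Mul(2, h), -1))) = Mul(Rational(1, 2), Mul(Add(C, h), Mul(Rational(1, 2), Pow(h, -1)))) = Mul(Rational(1, 2), Mul(Rational(1, 2), Pow(h, -1), Add(C, h))) = Mul(Rational(1, 4), Pow(h, -1), Add(C, h)))
Pow(Add(Function('M')(-2087, -2048), Mul(957790, Pow(Function('z')(232), -1))), Rational(1, 2)) = Pow(Add(Mul(Rational(1, 4), Pow(-2087, -1), Add(-2048, -2087)), Mul(957790, Pow(Add(545, Mul(-1, 232)), -1))), Rational(1, 2)) = Pow(Add(Mul(Rational(1, 4), Rational(-1, 2087), -4135), Mul(957790, Pow(Add(545, -232), -1))), Rational(1, 2)) = Pow(Add(Rational(4135, 8348), Mul(957790, Pow(313, -1))), Rational(1, 2)) = Pow(Add(Rational(4135, 8348), Mul(957790, Rational(1, 313))), Rational(1, 2)) = Pow(Add(Rational(4135, 8348), Rational(957790, 313)), Rational(1, 2)) = Pow(Rational(7996925175, 2612924), Rational(1, 2)) = Mul(Rational(5, 1306462), Pow(208953577159617, Rational(1, 2)))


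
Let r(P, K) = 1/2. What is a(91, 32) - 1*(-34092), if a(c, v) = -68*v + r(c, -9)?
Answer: 63833/2 ≈ 31917.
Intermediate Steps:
r(P, K) = ½
a(c, v) = ½ - 68*v (a(c, v) = -68*v + ½ = ½ - 68*v)
a(91, 32) - 1*(-34092) = (½ - 68*32) - 1*(-34092) = (½ - 2176) + 34092 = -4351/2 + 34092 = 63833/2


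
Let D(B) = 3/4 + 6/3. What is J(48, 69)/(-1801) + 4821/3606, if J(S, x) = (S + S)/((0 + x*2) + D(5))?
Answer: 1628976973/1218783526 ≈ 1.3366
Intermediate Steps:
D(B) = 11/4 (D(B) = 3*(¼) + 6*(⅓) = ¾ + 2 = 11/4)
J(S, x) = 2*S/(11/4 + 2*x) (J(S, x) = (S + S)/((0 + x*2) + 11/4) = (2*S)/((0 + 2*x) + 11/4) = (2*S)/(2*x + 11/4) = (2*S)/(11/4 + 2*x) = 2*S/(11/4 + 2*x))
J(48, 69)/(-1801) + 4821/3606 = (8*48/(11 + 8*69))/(-1801) + 4821/3606 = (8*48/(11 + 552))*(-1/1801) + 4821*(1/3606) = (8*48/563)*(-1/1801) + 1607/1202 = (8*48*(1/563))*(-1/1801) + 1607/1202 = (384/563)*(-1/1801) + 1607/1202 = -384/1013963 + 1607/1202 = 1628976973/1218783526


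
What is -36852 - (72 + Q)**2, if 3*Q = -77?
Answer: -350989/9 ≈ -38999.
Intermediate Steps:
Q = -77/3 (Q = (1/3)*(-77) = -77/3 ≈ -25.667)
-36852 - (72 + Q)**2 = -36852 - (72 - 77/3)**2 = -36852 - (139/3)**2 = -36852 - 1*19321/9 = -36852 - 19321/9 = -350989/9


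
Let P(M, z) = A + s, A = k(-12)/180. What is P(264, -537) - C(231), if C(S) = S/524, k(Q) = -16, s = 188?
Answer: 4420549/23580 ≈ 187.47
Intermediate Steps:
A = -4/45 (A = -16/180 = -16*1/180 = -4/45 ≈ -0.088889)
C(S) = S/524 (C(S) = S*(1/524) = S/524)
P(M, z) = 8456/45 (P(M, z) = -4/45 + 188 = 8456/45)
P(264, -537) - C(231) = 8456/45 - 231/524 = 4420549/23580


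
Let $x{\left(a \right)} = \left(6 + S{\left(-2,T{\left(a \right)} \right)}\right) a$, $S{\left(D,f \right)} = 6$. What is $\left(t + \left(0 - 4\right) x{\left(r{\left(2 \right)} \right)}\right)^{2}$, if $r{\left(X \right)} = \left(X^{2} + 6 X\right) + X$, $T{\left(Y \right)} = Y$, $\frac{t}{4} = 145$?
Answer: $80656$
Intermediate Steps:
$t = 580$ ($t = 4 \cdot 145 = 580$)
$r{\left(X \right)} = X^{2} + 7 X$
$x{\left(a \right)} = 12 a$ ($x{\left(a \right)} = \left(6 + 6\right) a = 12 a$)
$\left(t + \left(0 - 4\right) x{\left(r{\left(2 \right)} \right)}\right)^{2} = \left(580 + \left(0 - 4\right) 12 \cdot 2 \left(7 + 2\right)\right)^{2} = \left(580 - 4 \cdot 12 \cdot 2 \cdot 9\right)^{2} = \left(580 - 4 \cdot 12 \cdot 18\right)^{2} = \left(580 - 864\right)^{2} = \left(-284\right)^{2} = 80656$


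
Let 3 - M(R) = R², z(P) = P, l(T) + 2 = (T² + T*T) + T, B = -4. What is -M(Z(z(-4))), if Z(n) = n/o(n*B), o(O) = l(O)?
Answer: -207503/69169 ≈ -2.9999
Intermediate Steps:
l(T) = -2 + T + 2*T² (l(T) = -2 + ((T² + T*T) + T) = -2 + ((T² + T²) + T) = -2 + (2*T² + T) = -2 + (T + 2*T²) = -2 + T + 2*T²)
o(O) = -2 + O + 2*O²
Z(n) = n/(-2 - 4*n + 32*n²) (Z(n) = n/(-2 + n*(-4) + 2*(n*(-4))²) = n/(-2 - 4*n + 2*(-4*n)²) = n/(-2 - 4*n + 2*(16*n²)) = n/(-2 - 4*n + 32*n²))
M(R) = 3 - R²
-M(Z(z(-4))) = -(3 - ((½)*(-4)/(-1 - 2*(-4) + 16*(-4)²))²) = -(3 - ((½)*(-4)/(-1 + 8 + 16*16))²) = -(3 - ((½)*(-4)/(-1 + 8 + 256))²) = -(3 - ((½)*(-4)/263)²) = -(3 - ((½)*(-4)*(1/263))²) = -(3 - (-2/263)²) = -(3 - 1*4/69169) = -(3 - 4/69169) = -1*207503/69169 = -207503/69169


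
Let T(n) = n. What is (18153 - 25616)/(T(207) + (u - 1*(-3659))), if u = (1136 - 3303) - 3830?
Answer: 7463/2131 ≈ 3.5021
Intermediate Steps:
u = -5997 (u = -2167 - 3830 = -5997)
(18153 - 25616)/(T(207) + (u - 1*(-3659))) = (18153 - 25616)/(207 + (-5997 - 1*(-3659))) = -7463/(207 + (-5997 + 3659)) = -7463/(207 - 2338) = -7463/(-2131) = -7463*(-1/2131) = 7463/2131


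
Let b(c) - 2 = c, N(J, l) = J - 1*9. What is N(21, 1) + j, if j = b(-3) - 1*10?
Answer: 1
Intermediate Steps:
N(J, l) = -9 + J (N(J, l) = J - 9 = -9 + J)
b(c) = 2 + c
j = -11 (j = (2 - 3) - 1*10 = -1 - 10 = -11)
N(21, 1) + j = (-9 + 21) - 11 = 12 - 11 = 1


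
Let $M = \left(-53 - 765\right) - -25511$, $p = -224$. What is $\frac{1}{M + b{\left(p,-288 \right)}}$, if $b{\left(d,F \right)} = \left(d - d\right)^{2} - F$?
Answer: $\frac{1}{24981} \approx 4.003 \cdot 10^{-5}$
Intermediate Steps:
$M = 24693$ ($M = \left(-53 - 765\right) + 25511 = -818 + 25511 = 24693$)
$b{\left(d,F \right)} = - F$ ($b{\left(d,F \right)} = 0^{2} - F = 0 - F = - F$)
$\frac{1}{M + b{\left(p,-288 \right)}} = \frac{1}{24693 - -288} = \frac{1}{24693 + 288} = \frac{1}{24981}$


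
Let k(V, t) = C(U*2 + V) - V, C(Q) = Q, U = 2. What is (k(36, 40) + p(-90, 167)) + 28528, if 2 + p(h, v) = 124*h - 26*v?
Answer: 13028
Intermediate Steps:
p(h, v) = -2 - 26*v + 124*h (p(h, v) = -2 + (124*h - 26*v) = -2 + (-26*v + 124*h) = -2 - 26*v + 124*h)
k(V, t) = 4 (k(V, t) = (2*2 + V) - V = (4 + V) - V = 4)
(k(36, 40) + p(-90, 167)) + 28528 = (4 + (-2 - 26*167 + 124*(-90))) + 28528 = (4 + (-2 - 4342 - 11160)) + 28528 = (4 - 15504) + 28528 = -15500 + 28528 = 13028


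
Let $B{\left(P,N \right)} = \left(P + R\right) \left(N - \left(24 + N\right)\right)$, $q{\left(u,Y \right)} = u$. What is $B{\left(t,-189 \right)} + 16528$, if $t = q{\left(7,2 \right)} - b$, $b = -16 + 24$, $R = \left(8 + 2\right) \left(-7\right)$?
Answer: $18232$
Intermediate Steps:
$R = -70$ ($R = 10 \left(-7\right) = -70$)
$b = 8$
$t = -1$ ($t = 7 - 8 = -1$)
$B{\left(P,N \right)} = 1680 - 24 P$ ($B{\left(P,N \right)} = \left(P - 70\right) \left(N - \left(24 + N\right)\right) = \left(-70 + P\right) \left(-24\right) = 1680 - 24 P$)
$B{\left(t,-189 \right)} + 16528 = \left(1680 - -24\right) + 16528 = \left(1680 + 24\right) + 16528 = 1704 + 16528 = 18232$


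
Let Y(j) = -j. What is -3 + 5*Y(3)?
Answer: -18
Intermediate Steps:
-3 + 5*Y(3) = -3 + 5*(-1*3) = -3 + 5*(-3) = -3 - 15 = -18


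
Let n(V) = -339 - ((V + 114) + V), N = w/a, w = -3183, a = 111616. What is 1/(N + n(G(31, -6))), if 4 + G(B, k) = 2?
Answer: -111616/50118767 ≈ -0.0022270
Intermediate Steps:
G(B, k) = -2 (G(B, k) = -4 + 2 = -2)
N = -3183/111616 ≈ -0.028517
n(V) = -453 - 2*V (n(V) = -339 - ((114 + V) + V) = -339 - (114 + 2*V) = -339 + (-114 - 2*V) = -453 - 2*V)
1/(N + n(G(31, -6))) = 1/(-3183/111616 + (-453 - 2*(-2))) = 1/(-3183/111616 + (-453 + 4)) = 1/(-3183/111616 - 449) = 1/(-50118767/111616) = -111616/50118767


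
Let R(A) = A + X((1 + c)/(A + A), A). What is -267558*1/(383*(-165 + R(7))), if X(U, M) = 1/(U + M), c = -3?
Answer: 12842784/2901991 ≈ 4.4255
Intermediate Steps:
X(U, M) = 1/(M + U)
R(A) = A + 1/(A - 1/A) (R(A) = A + 1/(A + (1 - 3)/(A + A)) = A + 1/(A - 2*1/(2*A)) = A + 1/(A - 1/A))
-267558*1/(383*(-165 + R(7))) = -267558*1/(383*(-165 + 7³/(-1 + 7²))) = -267558*1/(383*(-165 + 343/(-1 + 49))) = -267558*1/(383*(-165 + 343/48)) = -267558/((-7577/48*383)) = -267558/(-2901991/48) = -267558*(-48/2901991) = 12842784/2901991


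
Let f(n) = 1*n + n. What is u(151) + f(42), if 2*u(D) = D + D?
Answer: 235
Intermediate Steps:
f(n) = 2*n (f(n) = n + n = 2*n)
u(D) = D (u(D) = (D + D)/2 = (2*D)/2 = D)
u(151) + f(42) = 151 + 2*42 = 151 + 84 = 235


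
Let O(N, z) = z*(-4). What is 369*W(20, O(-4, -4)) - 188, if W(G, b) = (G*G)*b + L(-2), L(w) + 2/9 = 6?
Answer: 2363544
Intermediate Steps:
O(N, z) = -4*z
L(w) = 52/9 (L(w) = -2/9 + 6 = 52/9)
W(G, b) = 52/9 + b*G² (W(G, b) = (G*G)*b + 52/9 = G²*b + 52/9 = b*G² + 52/9 = 52/9 + b*G²)
369*W(20, O(-4, -4)) - 188 = 369*(52/9 - 4*(-4)*20²) - 188 = 369*(52/9 + 16*400) - 188 = 369*(52/9 + 6400) - 188 = 369*(57652/9) - 188 = 2363732 - 188 = 2363544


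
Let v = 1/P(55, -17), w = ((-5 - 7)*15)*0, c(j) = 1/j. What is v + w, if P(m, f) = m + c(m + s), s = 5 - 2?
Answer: 58/3191 ≈ 0.018176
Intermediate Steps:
s = 3
w = 0 (w = -12*15*0 = -180*0 = 0)
P(m, f) = m + 1/(3 + m) (P(m, f) = m + 1/(m + 3) = m + 1/(3 + m))
v = 58/3191 (v = 1/((1 + 55*(3 + 55))/(3 + 55)) = 1/((1 + 55*58)/58) = 1/((1 + 3190)/58) = 1/((1/58)*3191) = 1/(3191/58) = 58/3191 ≈ 0.018176)
v + w = 58/3191 + 0 = 58/3191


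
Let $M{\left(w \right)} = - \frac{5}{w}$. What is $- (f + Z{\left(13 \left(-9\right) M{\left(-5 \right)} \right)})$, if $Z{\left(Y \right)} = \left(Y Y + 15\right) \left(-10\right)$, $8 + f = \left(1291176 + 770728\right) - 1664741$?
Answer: $-260115$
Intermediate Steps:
$f = 397155$ ($f = -8 + \left(\left(1291176 + 770728\right) - 1664741\right) = -8 + \left(2061904 - 1664741\right) = -8 + 397163 = 397155$)
$Z{\left(Y \right)} = -150 - 10 Y^{2}$ ($Z{\left(Y \right)} = \left(Y^{2} + 15\right) \left(-10\right) = \left(15 + Y^{2}\right) \left(-10\right) = -150 - 10 Y^{2}$)
$- (f + Z{\left(13 \left(-9\right) M{\left(-5 \right)} \right)}) = - (397155 - \left(150 + 10 \left(13 \left(-9\right) \left(- \frac{5}{-5}\right)\right)^{2}\right)) = - (397155 - \left(150 + 10 \left(- 117 \left(\left(-5\right) \left(- \frac{1}{5}\right)\right)\right)^{2}\right)) = - (397155 - \left(150 + 10 \left(\left(-117\right) 1\right)^{2}\right)) = - (397155 - \left(150 + 10 \left(-117\right)^{2}\right)) = - (397155 - 137040) = \left(-1\right) 260115 = -260115$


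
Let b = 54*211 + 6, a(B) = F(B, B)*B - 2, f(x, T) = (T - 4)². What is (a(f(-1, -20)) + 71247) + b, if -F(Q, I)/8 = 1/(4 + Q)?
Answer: 11982373/145 ≈ 82637.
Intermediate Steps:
F(Q, I) = -8/(4 + Q)
f(x, T) = (-4 + T)²
a(B) = -2 - 8*B/(4 + B) (a(B) = (-8/(4 + B))*B - 2 = -8*B/(4 + B) - 2 = -2 - 8*B/(4 + B))
b = 11400 (b = 11394 + 6 = 11400)
(a(f(-1, -20)) + 71247) + b = (2*(-4 - 5*(-4 - 20)²)/(4 + (-4 - 20)²) + 71247) + 11400 = (2*(-4 - 5*(-24)²)/(4 + (-24)²) + 71247) + 11400 = (2*(-4 - 5*576)/(4 + 576) + 71247) + 11400 = (2*(-4 - 2880)/580 + 71247) + 11400 = (2*(1/580)*(-2884) + 71247) + 11400 = (-1442/145 + 71247) + 11400 = 10329373/145 + 11400 = 11982373/145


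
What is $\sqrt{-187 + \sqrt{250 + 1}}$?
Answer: $\sqrt{-187 + \sqrt{251}} \approx 13.083 i$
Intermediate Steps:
$\sqrt{-187 + \sqrt{250 + 1}} = \sqrt{-187 + \sqrt{251}}$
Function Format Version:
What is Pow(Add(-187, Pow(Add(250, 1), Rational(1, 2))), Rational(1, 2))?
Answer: Pow(Add(-187, Pow(251, Rational(1, 2))), Rational(1, 2)) ≈ Mul(13.083, I)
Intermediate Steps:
Pow(Add(-187, Pow(Add(250, 1), Rational(1, 2))), Rational(1, 2)) = Pow(Add(-187, Pow(251, Rational(1, 2))), Rational(1, 2))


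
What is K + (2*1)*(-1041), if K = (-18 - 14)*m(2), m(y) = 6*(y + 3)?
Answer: -3042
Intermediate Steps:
m(y) = 18 + 6*y (m(y) = 6*(3 + y) = 18 + 6*y)
K = -960 (K = (-18 - 14)*(18 + 6*2) = -32*(18 + 12) = -32*30 = -960)
K + (2*1)*(-1041) = -960 + (2*1)*(-1041) = -960 + 2*(-1041) = -960 - 2082 = -3042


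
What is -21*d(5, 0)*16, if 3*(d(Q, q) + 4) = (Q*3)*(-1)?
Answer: 3024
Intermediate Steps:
d(Q, q) = -4 - Q (d(Q, q) = -4 + ((Q*3)*(-1))/3 = -4 + ((3*Q)*(-1))/3 = -4 + (-3*Q)/3 = -4 - Q)
-21*d(5, 0)*16 = -21*(-4 - 1*5)*16 = -21*(-4 - 5)*16 = -21*(-9)*16 = 189*16 = 3024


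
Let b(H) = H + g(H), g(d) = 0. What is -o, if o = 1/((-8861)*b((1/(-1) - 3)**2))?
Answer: 1/141776 ≈ 7.0534e-6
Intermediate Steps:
b(H) = H (b(H) = H + 0 = H)
o = -1/141776 (o = 1/((-8861)*((1/(-1) - 3)**2)) = -1/(8861*(-1 - 3)**2) = -1/(8861*((-4)**2)) = -1/8861/16 = -1/8861*1/16 = -1/141776 ≈ -7.0534e-6)
-o = -1*(-1/141776) = 1/141776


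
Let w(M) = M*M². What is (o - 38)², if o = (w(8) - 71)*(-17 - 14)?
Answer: 187936681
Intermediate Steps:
w(M) = M³
o = -13671 (o = (8³ - 71)*(-17 - 14) = (512 - 71)*(-31) = 441*(-31) = -13671)
(o - 38)² = (-13671 - 38)² = (-13709)² = 187936681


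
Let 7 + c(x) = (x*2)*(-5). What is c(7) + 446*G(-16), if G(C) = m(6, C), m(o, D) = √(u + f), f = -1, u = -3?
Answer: -77 + 892*I ≈ -77.0 + 892.0*I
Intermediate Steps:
c(x) = -7 - 10*x (c(x) = -7 + (x*2)*(-5) = -7 + (2*x)*(-5) = -7 - 10*x)
m(o, D) = 2*I (m(o, D) = √(-3 - 1) = √(-4) = 2*I)
G(C) = 2*I
c(7) + 446*G(-16) = (-7 - 10*7) + 446*(2*I) = (-7 - 70) + 892*I = -77 + 892*I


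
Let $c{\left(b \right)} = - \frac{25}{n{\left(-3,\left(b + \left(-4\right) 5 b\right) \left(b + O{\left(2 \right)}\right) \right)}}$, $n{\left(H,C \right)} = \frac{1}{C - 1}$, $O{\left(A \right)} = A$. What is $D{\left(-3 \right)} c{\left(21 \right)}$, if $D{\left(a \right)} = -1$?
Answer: $-229450$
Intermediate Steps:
$n{\left(H,C \right)} = \frac{1}{-1 + C}$
$c{\left(b \right)} = 25 + 475 b \left(2 + b\right)$ ($c{\left(b \right)} = - \frac{25}{\frac{1}{-1 + \left(b + \left(-4\right) 5 b\right) \left(b + 2\right)}} = - \frac{25}{\frac{1}{-1 + \left(b - 20 b\right) \left(2 + b\right)}} = - \frac{25}{\frac{1}{-1 + - 19 b \left(2 + b\right)}} = - \frac{25}{\frac{1}{-1 - 19 b \left(2 + b\right)}} = - 25 \left(-1 - 19 b \left(2 + b\right)\right) = 25 + 475 b \left(2 + b\right)$)
$D{\left(-3 \right)} c{\left(21 \right)} = - (25 + 475 \cdot 21 \left(2 + 21\right)) = - (25 + 475 \cdot 21 \cdot 23) = - (25 + 229425) = \left(-1\right) 229450 = -229450$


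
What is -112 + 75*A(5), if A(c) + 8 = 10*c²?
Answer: 18038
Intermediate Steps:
A(c) = -8 + 10*c²
-112 + 75*A(5) = -112 + 75*(-8 + 10*5²) = -112 + 75*(-8 + 10*25) = -112 + 75*(-8 + 250) = -112 + 75*242 = -112 + 18150 = 18038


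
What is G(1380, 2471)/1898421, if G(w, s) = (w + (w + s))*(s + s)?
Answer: 3693086/271203 ≈ 13.617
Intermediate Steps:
G(w, s) = 2*s*(s + 2*w) (G(w, s) = (w + (s + w))*(2*s) = (s + 2*w)*(2*s) = 2*s*(s + 2*w))
G(1380, 2471)/1898421 = (2*2471*(2471 + 2*1380))/1898421 = (2*2471*(2471 + 2760))*(1/1898421) = (2*2471*5231)*(1/1898421) = 25851602*(1/1898421) = 3693086/271203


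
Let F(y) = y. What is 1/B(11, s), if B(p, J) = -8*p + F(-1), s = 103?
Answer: -1/89 ≈ -0.011236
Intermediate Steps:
B(p, J) = -1 - 8*p (B(p, J) = -8*p - 1 = -1 - 8*p)
1/B(11, s) = 1/(-1 - 8*11) = 1/(-1 - 88) = 1/(-89) = -1/89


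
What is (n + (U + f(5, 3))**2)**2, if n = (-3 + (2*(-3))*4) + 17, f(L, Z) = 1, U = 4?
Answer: 225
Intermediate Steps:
n = -10 (n = (-3 - 6*4) + 17 = (-3 - 24) + 17 = -27 + 17 = -10)
(n + (U + f(5, 3))**2)**2 = (-10 + (4 + 1)**2)**2 = (-10 + 5**2)**2 = (-10 + 25)**2 = 15**2 = 225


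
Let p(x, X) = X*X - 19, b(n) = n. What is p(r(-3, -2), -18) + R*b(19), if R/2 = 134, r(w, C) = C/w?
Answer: 5397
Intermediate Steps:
p(x, X) = -19 + X² (p(x, X) = X² - 19 = -19 + X²)
R = 268 (R = 2*134 = 268)
p(r(-3, -2), -18) + R*b(19) = (-19 + (-18)²) + 268*19 = (-19 + 324) + 5092 = 305 + 5092 = 5397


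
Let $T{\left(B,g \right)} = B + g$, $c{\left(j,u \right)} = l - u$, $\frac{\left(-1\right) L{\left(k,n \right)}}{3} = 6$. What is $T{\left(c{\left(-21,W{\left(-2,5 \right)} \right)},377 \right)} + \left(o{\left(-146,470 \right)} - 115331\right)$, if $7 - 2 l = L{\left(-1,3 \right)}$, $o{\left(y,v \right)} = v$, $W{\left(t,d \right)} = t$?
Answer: $- \frac{228939}{2} \approx -1.1447 \cdot 10^{5}$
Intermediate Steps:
$L{\left(k,n \right)} = -18$ ($L{\left(k,n \right)} = \left(-3\right) 6 = -18$)
$l = \frac{25}{2}$ ($l = \frac{7}{2} - -9 = \frac{7}{2} + 9 = \frac{25}{2} \approx 12.5$)
$c{\left(j,u \right)} = \frac{25}{2} - u$
$T{\left(c{\left(-21,W{\left(-2,5 \right)} \right)},377 \right)} + \left(o{\left(-146,470 \right)} - 115331\right) = \left(\left(\frac{25}{2} - -2\right) + 377\right) + \left(470 - 115331\right) = \left(\left(\frac{25}{2} + 2\right) + 377\right) + \left(470 - 115331\right) = \left(\frac{29}{2} + 377\right) - 114861 = \frac{783}{2} - 114861 = - \frac{228939}{2}$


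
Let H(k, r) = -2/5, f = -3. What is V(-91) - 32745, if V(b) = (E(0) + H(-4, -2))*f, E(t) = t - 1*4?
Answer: -163659/5 ≈ -32732.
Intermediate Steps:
E(t) = -4 + t (E(t) = t - 4 = -4 + t)
H(k, r) = -2/5 (H(k, r) = -2*1/5 = -2/5)
V(b) = 66/5 (V(b) = ((-4 + 0) - 2/5)*(-3) = (-4 - 2/5)*(-3) = -22/5*(-3) = 66/5)
V(-91) - 32745 = 66/5 - 32745 = -163659/5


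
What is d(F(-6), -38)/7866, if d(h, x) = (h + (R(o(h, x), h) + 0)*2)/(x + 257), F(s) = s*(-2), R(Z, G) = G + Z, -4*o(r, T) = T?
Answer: 55/1722654 ≈ 3.1927e-5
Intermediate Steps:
o(r, T) = -T/4
F(s) = -2*s
d(h, x) = (3*h - x/2)/(257 + x) (d(h, x) = (h + ((h - x/4) + 0)*2)/(x + 257) = (h + (h - x/4)*2)/(257 + x) = (h + (2*h - x/2))/(257 + x) = (3*h - x/2)/(257 + x))
d(F(-6), -38)/7866 = ((-1*(-38) + 6*(-2*(-6)))/(2*(257 - 38)))/7866 = ((½)*(38 + 6*12)/219)*(1/7866) = ((½)*(1/219)*(38 + 72))*(1/7866) = ((½)*(1/219)*110)*(1/7866) = (55/219)*(1/7866) = 55/1722654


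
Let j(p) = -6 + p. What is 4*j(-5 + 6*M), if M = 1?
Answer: -20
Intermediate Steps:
4*j(-5 + 6*M) = 4*(-6 + (-5 + 6*1)) = 4*(-6 + (-5 + 6)) = 4*(-6 + 1) = 4*(-5) = -20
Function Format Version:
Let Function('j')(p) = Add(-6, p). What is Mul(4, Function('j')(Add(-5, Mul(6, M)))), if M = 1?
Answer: -20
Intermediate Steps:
Mul(4, Function('j')(Add(-5, Mul(6, M)))) = Mul(4, Add(-6, Add(-5, Mul(6, 1)))) = Mul(4, Add(-6, Add(-5, 6))) = Mul(4, Add(-6, 1)) = Mul(4, -5) = -20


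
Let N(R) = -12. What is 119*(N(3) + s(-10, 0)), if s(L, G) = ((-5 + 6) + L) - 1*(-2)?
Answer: -2261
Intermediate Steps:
s(L, G) = 3 + L (s(L, G) = (1 + L) + 2 = 3 + L)
119*(N(3) + s(-10, 0)) = 119*(-12 + (3 - 10)) = 119*(-12 - 7) = 119*(-19) = -2261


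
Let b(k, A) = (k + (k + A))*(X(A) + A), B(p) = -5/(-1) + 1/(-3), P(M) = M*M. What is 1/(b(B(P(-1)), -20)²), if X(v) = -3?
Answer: 9/541696 ≈ 1.6614e-5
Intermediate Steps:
P(M) = M²
B(p) = 14/3 (B(p) = -5*(-1) + 1*(-⅓) = 5 - ⅓ = 14/3)
b(k, A) = (-3 + A)*(A + 2*k) (b(k, A) = (k + (k + A))*(-3 + A) = (k + (A + k))*(-3 + A) = (A + 2*k)*(-3 + A) = (-3 + A)*(A + 2*k))
1/(b(B(P(-1)), -20)²) = 1/(((-20)² - 6*14/3 - 3*(-20) + 2*(-20)*(14/3))²) = 1/((400 - 28 + 60 - 560/3)²) = 1/((736/3)²) = 1/(541696/9) = 9/541696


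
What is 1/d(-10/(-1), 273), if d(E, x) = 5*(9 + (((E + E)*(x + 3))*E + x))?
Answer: 1/277410 ≈ 3.6048e-6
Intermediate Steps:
d(E, x) = 45 + 5*x + 10*E²*(3 + x) (d(E, x) = 5*(9 + (((2*E)*(3 + x))*E + x)) = 5*(9 + ((2*E*(3 + x))*E + x)) = 5*(9 + (2*E²*(3 + x) + x)) = 5*(9 + (x + 2*E²*(3 + x))) = 5*(9 + x + 2*E²*(3 + x)) = 45 + 5*x + 10*E²*(3 + x))
1/d(-10/(-1), 273) = 1/(45 + 5*273 + 30*(-10/(-1))² + 10*273*(-10/(-1))²) = 1/(45 + 1365 + 30*(-10*(-1))² + 10*273*(-10*(-1))²) = 1/(45 + 1365 + 30*10² + 10*273*10²) = 1/(45 + 1365 + 30*100 + 10*273*100) = 1/(45 + 1365 + 3000 + 273000) = 1/277410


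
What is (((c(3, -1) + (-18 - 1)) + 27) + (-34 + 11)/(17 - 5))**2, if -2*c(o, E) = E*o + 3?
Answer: 5329/144 ≈ 37.007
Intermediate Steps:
c(o, E) = -3/2 - E*o/2 (c(o, E) = -(E*o + 3)/2 = -(3 + E*o)/2 = -3/2 - E*o/2)
(((c(3, -1) + (-18 - 1)) + 27) + (-34 + 11)/(17 - 5))**2 = ((((-3/2 - 1/2*(-1)*3) + (-18 - 1)) + 27) + (-34 + 11)/(17 - 5))**2 = ((((-3/2 + 3/2) - 19) + 27) - 23/12)**2 = (((0 - 19) + 27) - 23*1/12)**2 = ((-19 + 27) - 23/12)**2 = (8 - 23/12)**2 = (73/12)**2 = 5329/144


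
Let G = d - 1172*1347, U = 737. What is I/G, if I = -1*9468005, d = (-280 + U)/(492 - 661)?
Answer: 6987305/1165057 ≈ 5.9974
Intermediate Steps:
d = -457/169 (d = (-280 + 737)/(492 - 661) = 457/(-169) = 457*(-1/169) = -457/169 ≈ -2.7041)
I = -9468005
G = -266798053/169 (G = -457/169 - 1172*1347 = -457/169 - 1578684 = -266798053/169 ≈ -1.5787e+6)
I/G = -9468005/(-266798053/169) = -9468005*(-169/266798053) = 6987305/1165057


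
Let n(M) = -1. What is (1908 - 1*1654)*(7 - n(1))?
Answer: 2032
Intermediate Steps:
(1908 - 1*1654)*(7 - n(1)) = (1908 - 1*1654)*(7 - 1*(-1)) = (1908 - 1654)*(7 + 1) = 254*8 = 2032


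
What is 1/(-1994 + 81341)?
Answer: 1/79347 ≈ 1.2603e-5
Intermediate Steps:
1/(-1994 + 81341) = 1/79347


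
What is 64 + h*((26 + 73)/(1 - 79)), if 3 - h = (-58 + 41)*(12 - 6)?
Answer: -1801/26 ≈ -69.269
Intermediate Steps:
h = 105 (h = 3 - (-58 + 41)*(12 - 6) = 3 - (-17)*6 = 3 - 1*(-102) = 3 + 102 = 105)
64 + h*((26 + 73)/(1 - 79)) = 64 + 105*((26 + 73)/(1 - 79)) = 64 + 105*(99/(-78)) = 64 + 105*(99*(-1/78)) = 64 + 105*(-33/26) = 64 - 3465/26 = -1801/26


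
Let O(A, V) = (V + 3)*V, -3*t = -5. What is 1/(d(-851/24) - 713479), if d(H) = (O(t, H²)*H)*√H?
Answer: -1085687540347092074496/170332369606886700834965690036075 + 7124740169321879764992*I*√5106/170332369606886700834965690036075 ≈ -6.3739e-12 + 2.9889e-9*I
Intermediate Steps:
t = 5/3 (t = -⅓*(-5) = 5/3 ≈ 1.6667)
O(A, V) = V*(3 + V) (O(A, V) = (3 + V)*V = V*(3 + V))
d(H) = H^(7/2)*(3 + H²) (d(H) = ((H²*(3 + H²))*H)*√H = (H³*(3 + H²))*√H = H^(7/2)*(3 + H²))
1/(d(-851/24) - 713479) = 1/((-851/24)^(7/2)*(3 + (-851/24)²) - 713479) = 1/((-616295051*I*√5106/165888)*(3 + 724201/576) - 713479) = 1/(-616295051*I*√5106/165888*(725929/576) - 713479) = 1/(-447386450077379*I*√5106/95551488 - 713479) = 1/(-713479 - 447386450077379*I*√5106/95551488)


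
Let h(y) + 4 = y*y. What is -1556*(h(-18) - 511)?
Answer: 297196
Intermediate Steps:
h(y) = -4 + y² (h(y) = -4 + y*y = -4 + y²)
-1556*(h(-18) - 511) = -1556*((-4 + (-18)²) - 511) = -1556*((-4 + 324) - 511) = -1556*(320 - 511) = -1556*(-191) = 297196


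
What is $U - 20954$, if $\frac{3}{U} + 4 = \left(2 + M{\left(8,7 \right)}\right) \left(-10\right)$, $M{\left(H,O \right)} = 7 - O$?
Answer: $- \frac{167633}{8} \approx -20954.0$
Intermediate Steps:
$U = - \frac{1}{8}$ ($U = \frac{3}{-4 + \left(2 + \left(7 - 7\right)\right) \left(-10\right)} = \frac{3}{-4 + \left(2 + 0\right) \left(-10\right)} = \frac{3}{-4 + 2 \left(-10\right)} = \frac{3}{-4 - 20} = \frac{3}{-24} = 3 \left(- \frac{1}{24}\right) = - \frac{1}{8} \approx -0.125$)
$U - 20954 = - \frac{1}{8} - 20954 = - \frac{167633}{8}$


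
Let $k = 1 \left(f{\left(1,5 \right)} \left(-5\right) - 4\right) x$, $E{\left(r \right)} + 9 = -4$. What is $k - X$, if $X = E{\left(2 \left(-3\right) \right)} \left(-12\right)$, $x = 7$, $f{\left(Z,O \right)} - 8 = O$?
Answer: $-639$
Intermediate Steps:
$E{\left(r \right)} = -13$ ($E{\left(r \right)} = -9 - 4 = -13$)
$f{\left(Z,O \right)} = 8 + O$
$X = 156$ ($X = \left(-13\right) \left(-12\right) = 156$)
$k = -483$ ($k = 1 \left(\left(8 + 5\right) \left(-5\right) - 4\right) 7 = 1 \left(13 \left(-5\right) - 4\right) 7 = 1 \left(-65 - 4\right) 7 = 1 \left(-69\right) 7 = \left(-69\right) 7 = -483$)
$k - X = -483 - 156 = -639$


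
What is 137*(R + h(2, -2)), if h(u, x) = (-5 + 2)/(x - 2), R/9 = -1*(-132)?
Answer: 651435/4 ≈ 1.6286e+5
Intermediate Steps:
R = 1188 (R = 9*(-1*(-132)) = 9*132 = 1188)
h(u, x) = -3/(-2 + x)
137*(R + h(2, -2)) = 137*(1188 - 3/(-2 - 2)) = 137*(1188 - 3/(-4)) = 137*(1188 - 3*(-¼)) = 137*(1188 + ¾) = 137*(4755/4) = 651435/4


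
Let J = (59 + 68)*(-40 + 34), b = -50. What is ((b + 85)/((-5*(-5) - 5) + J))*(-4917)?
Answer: 24585/106 ≈ 231.93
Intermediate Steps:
J = -762 (J = 127*(-6) = -762)
((b + 85)/((-5*(-5) - 5) + J))*(-4917) = ((-50 + 85)/((-5*(-5) - 5) - 762))*(-4917) = (35/((25 - 5) - 762))*(-4917) = (35/(20 - 762))*(-4917) = (35/(-742))*(-4917) = (35*(-1/742))*(-4917) = -5/106*(-4917) = 24585/106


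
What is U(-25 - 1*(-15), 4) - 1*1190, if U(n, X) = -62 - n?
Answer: -1242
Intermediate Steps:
U(-25 - 1*(-15), 4) - 1*1190 = (-62 - (-25 - 1*(-15))) - 1*1190 = (-62 - (-25 + 15)) - 1190 = (-62 - 1*(-10)) - 1190 = (-62 + 10) - 1190 = -52 - 1190 = -1242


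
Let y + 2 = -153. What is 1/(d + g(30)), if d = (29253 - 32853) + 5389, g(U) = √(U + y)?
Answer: 1789/3200646 - 5*I*√5/3200646 ≈ 0.00055895 - 3.4932e-6*I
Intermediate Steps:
y = -155 (y = -2 - 153 = -155)
g(U) = √(-155 + U) (g(U) = √(U - 155) = √(-155 + U))
d = 1789 (d = -3600 + 5389 = 1789)
1/(d + g(30)) = 1/(1789 + √(-155 + 30)) = 1/(1789 + √(-125)) = 1/(1789 + 5*I*√5)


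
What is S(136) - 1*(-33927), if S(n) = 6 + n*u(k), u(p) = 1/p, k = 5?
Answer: 169801/5 ≈ 33960.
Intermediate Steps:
u(p) = 1/p
S(n) = 6 + n/5
S(136) - 1*(-33927) = (6 + (⅕)*136) - 1*(-33927) = (6 + 136/5) + 33927 = 166/5 + 33927 = 169801/5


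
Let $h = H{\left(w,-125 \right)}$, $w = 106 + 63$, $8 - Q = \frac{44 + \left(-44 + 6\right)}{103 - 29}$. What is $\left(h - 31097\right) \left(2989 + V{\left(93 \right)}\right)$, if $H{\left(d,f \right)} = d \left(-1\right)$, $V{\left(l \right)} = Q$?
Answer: $- \frac{3466961676}{37} \approx -9.3702 \cdot 10^{7}$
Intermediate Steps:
$Q = \frac{293}{37}$ ($Q = 8 - \frac{44 + \left(-44 + 6\right)}{103 - 29} = 8 - \frac{44 - 38}{74} = 8 - 6 \cdot \frac{1}{74} = 8 - \frac{3}{37} = \frac{293}{37} \approx 7.9189$)
$V{\left(l \right)} = \frac{293}{37}$
$w = 169$
$H{\left(d,f \right)} = - d$
$h = -169$ ($h = \left(-1\right) 169 = -169$)
$\left(h - 31097\right) \left(2989 + V{\left(93 \right)}\right) = \left(-169 - 31097\right) \left(2989 + \frac{293}{37}\right) = \left(-31266\right) \frac{110886}{37} = - \frac{3466961676}{37}$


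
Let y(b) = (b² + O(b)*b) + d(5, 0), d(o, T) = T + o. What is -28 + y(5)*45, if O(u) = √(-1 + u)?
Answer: 1772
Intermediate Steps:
y(b) = 5 + b² + b*√(-1 + b) (y(b) = (b² + √(-1 + b)*b) + (0 + 5) = (b² + b*√(-1 + b)) + 5 = 5 + b² + b*√(-1 + b))
-28 + y(5)*45 = -28 + (5 + 5² + 5*√(-1 + 5))*45 = -28 + (5 + 25 + 5*√4)*45 = -28 + (5 + 25 + 5*2)*45 = -28 + (5 + 25 + 10)*45 = -28 + 40*45 = -28 + 1800 = 1772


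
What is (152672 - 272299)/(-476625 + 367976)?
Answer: 119627/108649 ≈ 1.1010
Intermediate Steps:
(152672 - 272299)/(-476625 + 367976) = -119627/(-108649) = -119627*(-1/108649) = 119627/108649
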